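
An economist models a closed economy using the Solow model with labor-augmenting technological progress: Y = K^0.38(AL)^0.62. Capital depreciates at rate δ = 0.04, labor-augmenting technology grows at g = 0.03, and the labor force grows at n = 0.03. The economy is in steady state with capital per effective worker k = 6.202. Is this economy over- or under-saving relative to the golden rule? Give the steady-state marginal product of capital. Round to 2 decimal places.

n + g + δ = 0.03 + 0.03 + 0.04 = 0.1.
MPK = 0.38·k^(0.38−1) = 0.38·6.202^(-0.62) ≈ 0.1226.
MPK > 0.1, so the economy is dynamically efficient (under-saving).

under-saving; MPK ≈ 0.12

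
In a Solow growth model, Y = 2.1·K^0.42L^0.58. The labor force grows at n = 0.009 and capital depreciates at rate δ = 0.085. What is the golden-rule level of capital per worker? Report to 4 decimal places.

The effective depreciation rate is n + δ = 0.009 + 0.085 = 0.094.
At the golden rule the marginal product of capital equals n+δ: 0.42·2.1·k^(0.42−1) = 0.094. Solving, k_gold = (0.42·2.1/0.094)^(1/0.58) ≈ 47.4733.

k_gold ≈ 47.4733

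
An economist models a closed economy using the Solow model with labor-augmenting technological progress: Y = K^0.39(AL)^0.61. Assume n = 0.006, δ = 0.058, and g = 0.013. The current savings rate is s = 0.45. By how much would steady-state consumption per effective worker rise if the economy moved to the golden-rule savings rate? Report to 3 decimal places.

Break-even investment rate: n + g + δ = 0.006 + 0.013 + 0.058 = 0.077.
Current steady state (s = 0.45): k* = (0.45/0.077)^(1/0.61) ≈ 18.0685, y* = 18.0685^0.39 ≈ 3.0917, c* = (1−0.45)·3.0917 ≈ 1.7004.
At the golden rule the marginal product of capital equals n+g+δ: 0.39·k^(0.39−1) = 0.077. Solving, k_gold = (0.39/0.077)^(1/0.61) ≈ 14.2902.
y_gold = 14.2902^0.39 ≈ 2.8214, c_gold = y_gold − 0.077·k_gold ≈ 1.7211.
Gain: Δc = 1.7211 − 1.7004 ≈ 0.0206.

Δc ≈ 0.021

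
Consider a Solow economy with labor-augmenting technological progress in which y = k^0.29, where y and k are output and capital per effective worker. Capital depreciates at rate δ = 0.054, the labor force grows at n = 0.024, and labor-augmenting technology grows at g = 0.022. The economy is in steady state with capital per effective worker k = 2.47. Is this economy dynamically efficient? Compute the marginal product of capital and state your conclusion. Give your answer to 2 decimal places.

dynamically efficient; MPK ≈ 0.15

n + g + δ = 0.024 + 0.022 + 0.054 = 0.1.
MPK = 0.29·k^(0.29−1) = 0.29·2.47^(-0.71) ≈ 0.1526.
MPK > 0.1, so the economy is dynamically efficient (under-saving).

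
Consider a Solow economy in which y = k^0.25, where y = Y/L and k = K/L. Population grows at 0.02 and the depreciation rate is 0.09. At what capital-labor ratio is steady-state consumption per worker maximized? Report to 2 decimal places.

k_gold ≈ 2.99

Break-even investment rate: n + δ = 0.02 + 0.09 = 0.11.
Golden rule sets MPK = n+δ: 0.25·k^(0.25−1) = 0.11, so k_gold = (0.25/0.11)^(1/0.75) ≈ 2.9881.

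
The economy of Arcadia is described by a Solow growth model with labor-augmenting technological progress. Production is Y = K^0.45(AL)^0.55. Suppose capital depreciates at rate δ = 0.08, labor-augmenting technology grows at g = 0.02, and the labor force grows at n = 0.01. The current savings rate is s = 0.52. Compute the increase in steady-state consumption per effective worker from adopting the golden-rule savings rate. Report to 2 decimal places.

The effective depreciation rate is n + g + δ = 0.01 + 0.02 + 0.08 = 0.11.
Current steady state (s = 0.52): k* = (0.52/0.11)^(1/0.55) ≈ 16.8486, y* = 16.8486^0.45 ≈ 3.5641, c* = (1−0.52)·3.5641 ≈ 1.7108.
At the golden rule the marginal product of capital equals n+g+δ: 0.45·k^(0.45−1) = 0.11. Solving, k_gold = (0.45/0.11)^(1/0.55) ≈ 12.9539.
y_gold = 12.9539^0.45 ≈ 3.1665, c_gold = y_gold − 0.11·k_gold ≈ 1.7416.
Gain: Δc = 1.7416 − 1.7108 ≈ 0.0308.

Δc ≈ 0.03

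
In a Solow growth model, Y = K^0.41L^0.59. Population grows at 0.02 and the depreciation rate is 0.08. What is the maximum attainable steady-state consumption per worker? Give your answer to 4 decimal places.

The effective depreciation rate is n + δ = 0.02 + 0.08 = 0.1.
At the golden rule the marginal product of capital equals n+δ: 0.41·k^(0.41−1) = 0.1. Solving, k_gold = (0.41/0.1)^(1/0.59) ≈ 10.9299.
y_gold = 10.9299^0.41 ≈ 2.6658.
c_gold = y_gold − (n+δ)·k_gold = 2.6658 − 0.1·10.9299 ≈ 1.5728.

c_gold ≈ 1.5728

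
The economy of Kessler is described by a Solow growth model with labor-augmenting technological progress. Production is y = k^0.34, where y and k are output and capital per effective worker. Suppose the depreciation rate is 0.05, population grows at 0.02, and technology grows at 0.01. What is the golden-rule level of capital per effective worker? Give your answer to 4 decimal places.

k_gold ≈ 8.9558

n + g + δ = 0.02 + 0.01 + 0.05 = 0.08.
Golden rule sets MPK = n+g+δ: 0.34·k^(0.34−1) = 0.08, so k_gold = (0.34/0.08)^(1/0.66) ≈ 8.9558.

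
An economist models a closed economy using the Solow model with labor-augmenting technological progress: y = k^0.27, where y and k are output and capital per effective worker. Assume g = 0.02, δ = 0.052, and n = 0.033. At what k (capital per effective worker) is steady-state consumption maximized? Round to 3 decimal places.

Break-even investment rate: n + g + δ = 0.033 + 0.02 + 0.052 = 0.105.
At the golden rule the marginal product of capital equals n+g+δ: 0.27·k^(0.27−1) = 0.105. Solving, k_gold = (0.27/0.105)^(1/0.73) ≈ 3.6466.

k_gold ≈ 3.647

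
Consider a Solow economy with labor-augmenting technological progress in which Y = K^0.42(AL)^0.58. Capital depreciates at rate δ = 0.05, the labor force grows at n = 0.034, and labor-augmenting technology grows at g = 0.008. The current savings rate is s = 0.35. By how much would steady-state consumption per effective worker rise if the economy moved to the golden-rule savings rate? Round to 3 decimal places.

Δc ≈ 0.031

The effective depreciation rate is n + g + δ = 0.034 + 0.008 + 0.05 = 0.092.
Current steady state (s = 0.35): k* = (0.35/0.092)^(1/0.58) ≈ 10.0111, y* = 10.0111^0.42 ≈ 2.6315, c* = (1−0.35)·2.6315 ≈ 1.7105.
Golden rule sets MPK = n+g+δ: 0.42·k^(0.42−1) = 0.092, so k_gold = (0.42/0.092)^(1/0.58) ≈ 13.7089.
y_gold = 13.7089^0.42 ≈ 3.0029, c_gold = y_gold − 0.092·k_gold ≈ 1.7417.
Gain: Δc = 1.7417 − 1.7105 ≈ 0.0312.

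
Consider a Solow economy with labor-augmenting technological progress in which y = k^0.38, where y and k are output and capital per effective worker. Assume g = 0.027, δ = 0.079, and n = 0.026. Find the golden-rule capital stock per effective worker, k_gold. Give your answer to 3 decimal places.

k_gold ≈ 5.504

Break-even investment rate: n + g + δ = 0.026 + 0.027 + 0.079 = 0.132.
Setting f'(k) = n+g+δ gives 0.38·k^(0.38−1) = 0.132, hence k_gold = (0.38/0.132)^(1/0.62) ≈ 5.5038.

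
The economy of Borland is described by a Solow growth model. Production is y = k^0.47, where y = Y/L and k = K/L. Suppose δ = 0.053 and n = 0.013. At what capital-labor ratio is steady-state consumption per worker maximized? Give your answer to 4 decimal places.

Capital per worker breaks even when investment replaces (n + δ)·k; here n + δ = 0.066.
At the golden rule the marginal product of capital equals n+δ: 0.47·k^(0.47−1) = 0.066. Solving, k_gold = (0.47/0.066)^(1/0.53) ≈ 40.6062.

k_gold ≈ 40.6062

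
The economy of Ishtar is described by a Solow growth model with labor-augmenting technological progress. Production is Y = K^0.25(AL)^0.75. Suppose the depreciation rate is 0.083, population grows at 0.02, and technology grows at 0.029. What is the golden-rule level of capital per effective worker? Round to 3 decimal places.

k_gold ≈ 2.343

Break-even investment rate: n + g + δ = 0.02 + 0.029 + 0.083 = 0.132.
Maximizing c = f(k) − (n+g+δ)·k gives f'(k) = n+g+δ, i.e. 0.25·k^(0.25−1) = 0.132, so k_gold = (0.25/0.132)^(1/0.75) ≈ 2.3433.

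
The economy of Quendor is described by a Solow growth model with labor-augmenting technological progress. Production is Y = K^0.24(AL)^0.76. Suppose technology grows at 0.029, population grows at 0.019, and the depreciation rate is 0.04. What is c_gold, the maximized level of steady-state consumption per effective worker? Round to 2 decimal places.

c_gold ≈ 1.04

Break-even investment rate: n + g + δ = 0.019 + 0.029 + 0.04 = 0.088.
Maximizing c = f(k) − (n+g+δ)·k gives f'(k) = n+g+δ, i.e. 0.24·k^(0.24−1) = 0.088, so k_gold = (0.24/0.088)^(1/0.76) ≈ 3.7439.
y_gold = 3.7439^0.24 ≈ 1.3728.
c_gold = y_gold − (n+g+δ)·k_gold = 1.3728 − 0.088·3.7439 ≈ 1.0433.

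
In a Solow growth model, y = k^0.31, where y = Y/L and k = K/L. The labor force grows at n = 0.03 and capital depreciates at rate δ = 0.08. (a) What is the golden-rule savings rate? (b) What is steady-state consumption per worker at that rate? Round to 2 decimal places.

(a) s_gold = 0.31; (b) c_gold ≈ 1.10

n + δ = 0.03 + 0.08 = 0.11.
For Cobb-Douglas, s_gold equals capital's share: s_gold = 0.31.
At the golden rule the marginal product of capital equals n+δ: 0.31·k^(0.31−1) = 0.11. Solving, k_gold = (0.31/0.11)^(1/0.69) ≈ 4.4888.
y_gold = 4.4888^0.31 ≈ 1.5928; c_gold = (1−0.31)·y_gold ≈ 1.0990.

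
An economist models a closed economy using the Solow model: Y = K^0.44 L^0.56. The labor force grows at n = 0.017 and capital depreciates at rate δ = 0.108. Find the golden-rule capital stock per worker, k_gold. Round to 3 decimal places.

Capital per worker breaks even when investment replaces (n + δ)·k; here n + δ = 0.125.
Maximizing c = f(k) − (n+δ)·k gives f'(k) = n+δ, i.e. 0.44·k^(0.44−1) = 0.125, so k_gold = (0.44/0.125)^(1/0.56) ≈ 9.4617.

k_gold ≈ 9.462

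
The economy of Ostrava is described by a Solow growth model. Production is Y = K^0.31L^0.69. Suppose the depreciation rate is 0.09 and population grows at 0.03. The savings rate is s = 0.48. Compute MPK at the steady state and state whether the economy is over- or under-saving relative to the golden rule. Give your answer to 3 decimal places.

n + δ = 0.03 + 0.09 = 0.12.
Steady-state k*: s·k^0.31 = 0.12·k gives k* = (0.48/0.12)^(1/0.69) ≈ 7.4568.
MPK = 0.31·7.4568^(-0.69) ≈ 0.0775.
MPK < n+δ = 0.12, so the economy is dynamically inefficient (over-saving).

over-saving; MPK ≈ 0.077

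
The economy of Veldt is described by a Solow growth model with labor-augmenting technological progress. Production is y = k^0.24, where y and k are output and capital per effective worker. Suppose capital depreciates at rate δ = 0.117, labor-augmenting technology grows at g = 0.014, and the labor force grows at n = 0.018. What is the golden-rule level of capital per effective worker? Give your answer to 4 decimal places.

Break-even investment rate: n + g + δ = 0.018 + 0.014 + 0.117 = 0.149.
Setting f'(k) = n+g+δ gives 0.24·k^(0.24−1) = 0.149, hence k_gold = (0.24/0.149)^(1/0.76) ≈ 1.8724.

k_gold ≈ 1.8724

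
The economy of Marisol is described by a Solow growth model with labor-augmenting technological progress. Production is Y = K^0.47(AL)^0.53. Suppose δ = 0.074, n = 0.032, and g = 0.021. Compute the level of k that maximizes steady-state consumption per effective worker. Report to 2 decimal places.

Break-even investment rate: n + g + δ = 0.032 + 0.021 + 0.074 = 0.127.
Maximizing c = f(k) − (n+g+δ)·k gives f'(k) = n+g+δ, i.e. 0.47·k^(0.47−1) = 0.127, so k_gold = (0.47/0.127)^(1/0.53) ≈ 11.8101.

k_gold ≈ 11.81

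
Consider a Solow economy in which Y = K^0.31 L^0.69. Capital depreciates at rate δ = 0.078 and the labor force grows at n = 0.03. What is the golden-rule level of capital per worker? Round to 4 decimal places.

k_gold ≈ 4.6098

Break-even investment rate: n + δ = 0.03 + 0.078 = 0.108.
At the golden rule the marginal product of capital equals n+δ: 0.31·k^(0.31−1) = 0.108. Solving, k_gold = (0.31/0.108)^(1/0.69) ≈ 4.6098.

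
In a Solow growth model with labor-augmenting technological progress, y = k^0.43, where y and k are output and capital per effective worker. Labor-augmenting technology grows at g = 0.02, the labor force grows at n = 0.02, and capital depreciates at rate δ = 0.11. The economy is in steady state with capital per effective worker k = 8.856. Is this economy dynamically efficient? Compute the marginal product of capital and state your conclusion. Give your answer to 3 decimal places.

dynamically inefficient; MPK ≈ 0.124

Capital per effective worker breaks even when investment replaces (n + g + δ)·k; here n + g + δ = 0.15.
MPK = 0.43·k^(0.43−1) = 0.43·8.856^(-0.57) ≈ 0.1240.
MPK < 0.15, so the economy is dynamically inefficient (over-saving).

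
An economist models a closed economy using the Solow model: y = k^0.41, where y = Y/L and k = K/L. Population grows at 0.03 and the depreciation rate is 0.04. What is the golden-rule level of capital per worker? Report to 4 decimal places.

Capital per worker breaks even when investment replaces (n + δ)·k; here n + δ = 0.07.
Setting f'(k) = n+δ gives 0.41·k^(0.41−1) = 0.07, hence k_gold = (0.41/0.07)^(1/0.59) ≈ 20.0061.

k_gold ≈ 20.0061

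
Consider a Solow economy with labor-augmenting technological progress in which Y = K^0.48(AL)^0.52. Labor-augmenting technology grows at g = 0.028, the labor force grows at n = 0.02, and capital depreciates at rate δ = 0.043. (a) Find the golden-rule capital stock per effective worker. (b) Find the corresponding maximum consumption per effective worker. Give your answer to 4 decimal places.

(a) k_gold ≈ 24.4819; (b) c_gold ≈ 2.4135

n + g + δ = 0.02 + 0.028 + 0.043 = 0.091.
Setting f'(k) = n+g+δ gives 0.48·k^(0.48−1) = 0.091, hence k_gold = (0.48/0.091)^(1/0.52) ≈ 24.4819.
y_gold = 24.4819^0.48 ≈ 4.6414; c_gold = y_gold − 0.091·k_gold ≈ 2.4135.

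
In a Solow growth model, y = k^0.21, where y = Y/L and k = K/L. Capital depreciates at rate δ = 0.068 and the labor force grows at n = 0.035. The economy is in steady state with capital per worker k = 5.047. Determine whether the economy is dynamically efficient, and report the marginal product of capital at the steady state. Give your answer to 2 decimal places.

n + δ = 0.035 + 0.068 = 0.103.
MPK = 0.21·k^(0.21−1) = 0.21·5.047^(-0.79) ≈ 0.0585.
MPK < 0.103, so the economy is dynamically inefficient (over-saving).

dynamically inefficient; MPK ≈ 0.06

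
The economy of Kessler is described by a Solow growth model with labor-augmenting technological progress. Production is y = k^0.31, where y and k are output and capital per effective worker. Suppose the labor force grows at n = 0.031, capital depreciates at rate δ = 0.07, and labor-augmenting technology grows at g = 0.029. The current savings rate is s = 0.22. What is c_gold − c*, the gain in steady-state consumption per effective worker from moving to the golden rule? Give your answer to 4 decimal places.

Δc ≈ 0.0316

n + g + δ = 0.031 + 0.029 + 0.07 = 0.13.
Current steady state (s = 0.22): k* = (0.22/0.13)^(1/0.69) ≈ 2.1435, y* = 2.1435^0.31 ≈ 1.2666, c* = (1−0.22)·1.2666 ≈ 0.9880.
Setting f'(k) = n+g+δ gives 0.31·k^(0.31−1) = 0.13, hence k_gold = (0.31/0.13)^(1/0.69) ≈ 3.5236.
y_gold = 3.5236^0.31 ≈ 1.4776, c_gold = y_gold − 0.13·k_gold ≈ 1.0196.
Gain: Δc = 1.0196 − 0.9880 ≈ 0.0316.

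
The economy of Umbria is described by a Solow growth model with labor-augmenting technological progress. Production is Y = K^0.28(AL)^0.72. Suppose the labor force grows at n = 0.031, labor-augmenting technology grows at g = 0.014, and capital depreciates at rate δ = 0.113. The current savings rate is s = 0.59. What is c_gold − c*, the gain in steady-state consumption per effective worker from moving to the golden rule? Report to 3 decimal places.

Δc ≈ 0.215

Break-even investment rate: n + g + δ = 0.031 + 0.014 + 0.113 = 0.158.
Current steady state (s = 0.59): k* = (0.59/0.158)^(1/0.72) ≈ 6.2333, y* = 6.2333^0.28 ≈ 1.6692, c* = (1−0.59)·1.6692 ≈ 0.6844.
Setting f'(k) = n+g+δ gives 0.28·k^(0.28−1) = 0.158, hence k_gold = (0.28/0.158)^(1/0.72) ≈ 2.2138.
y_gold = 2.2138^0.28 ≈ 1.2492, c_gold = y_gold − 0.158·k_gold ≈ 0.8994.
Gain: Δc = 0.8994 − 0.6844 ≈ 0.2150.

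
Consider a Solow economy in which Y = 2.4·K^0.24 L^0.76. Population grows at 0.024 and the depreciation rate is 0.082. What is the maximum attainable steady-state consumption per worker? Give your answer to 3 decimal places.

Break-even investment rate: n + δ = 0.024 + 0.082 = 0.106.
Setting f'(k) = n+δ gives 0.24·2.4·k^(0.24−1) = 0.106, hence k_gold = (0.24·2.4/0.106)^(1/0.76) ≈ 9.2738.
y_gold = 2.4·9.2738^0.24 ≈ 4.0959.
c_gold = y_gold − (n+δ)·k_gold = 4.0959 − 0.106·9.2738 ≈ 3.1129.

c_gold ≈ 3.113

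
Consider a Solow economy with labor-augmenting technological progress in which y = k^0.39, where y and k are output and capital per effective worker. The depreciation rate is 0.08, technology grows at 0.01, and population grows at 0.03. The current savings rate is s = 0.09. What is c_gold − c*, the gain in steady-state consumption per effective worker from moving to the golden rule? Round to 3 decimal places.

Δc ≈ 0.539

Capital per effective worker breaks even when investment replaces (n + g + δ)·k; here n + g + δ = 0.12.
Current steady state (s = 0.09): k* = (0.09/0.12)^(1/0.61) ≈ 0.6240, y* = 0.6240^0.39 ≈ 0.8320, c* = (1−0.09)·0.8320 ≈ 0.7571.
Maximizing c = f(k) − (n+g+δ)·k gives f'(k) = n+g+δ, i.e. 0.39·k^(0.39−1) = 0.12, so k_gold = (0.39/0.12)^(1/0.61) ≈ 6.9048.
y_gold = 6.9048^0.39 ≈ 2.1246, c_gold = y_gold − 0.12·k_gold ≈ 1.2960.
Gain: Δc = 1.2960 − 0.7571 ≈ 0.5389.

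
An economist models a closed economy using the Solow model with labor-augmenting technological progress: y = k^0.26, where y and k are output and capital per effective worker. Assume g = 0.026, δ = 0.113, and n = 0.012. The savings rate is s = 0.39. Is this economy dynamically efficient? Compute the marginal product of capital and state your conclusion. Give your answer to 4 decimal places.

Break-even investment rate: n + g + δ = 0.012 + 0.026 + 0.113 = 0.151.
Steady-state k*: s·k^0.26 = 0.151·k gives k* = (0.39/0.151)^(1/0.74) ≈ 3.6048.
MPK = 0.26·3.6048^(-0.74) ≈ 0.1007.
MPK < n+g+δ = 0.151, so the economy is dynamically inefficient (over-saving).

dynamically inefficient; MPK ≈ 0.1007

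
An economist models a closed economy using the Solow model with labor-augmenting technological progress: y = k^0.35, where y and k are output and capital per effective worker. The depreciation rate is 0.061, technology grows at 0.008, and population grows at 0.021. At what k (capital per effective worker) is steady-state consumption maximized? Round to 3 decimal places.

Capital per effective worker breaks even when investment replaces (n + g + δ)·k; here n + g + δ = 0.09.
Golden rule sets MPK = n+g+δ: 0.35·k^(0.35−1) = 0.09, so k_gold = (0.35/0.09)^(1/0.65) ≈ 8.0802.

k_gold ≈ 8.080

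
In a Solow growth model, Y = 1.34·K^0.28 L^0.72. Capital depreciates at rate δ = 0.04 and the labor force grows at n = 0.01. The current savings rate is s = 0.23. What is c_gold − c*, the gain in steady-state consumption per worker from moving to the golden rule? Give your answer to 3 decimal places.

Break-even investment rate: n + δ = 0.01 + 0.04 = 0.05.
Current steady state (s = 0.23): k* = (0.23·1.34/0.05)^(1/0.72) ≈ 12.5035, y* = 1.34·12.5035^0.28 ≈ 2.7182, c* = (1−0.23)·2.7182 ≈ 2.0930.
Golden rule sets MPK = n+δ: 0.28·1.34·k^(0.28−1) = 0.05, so k_gold = (0.28·1.34/0.05)^(1/0.72) ≈ 16.4318.
y_gold = 1.34·16.4318^0.28 ≈ 2.9342, c_gold = y_gold − 0.05·k_gold ≈ 2.1127.
Gain: Δc = 2.1127 − 2.0930 ≈ 0.0197.

Δc ≈ 0.020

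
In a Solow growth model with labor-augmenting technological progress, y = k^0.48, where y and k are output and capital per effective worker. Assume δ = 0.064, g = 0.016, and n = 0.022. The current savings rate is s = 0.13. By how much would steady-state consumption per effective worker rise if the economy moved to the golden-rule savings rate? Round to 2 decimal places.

n + g + δ = 0.022 + 0.016 + 0.064 = 0.102.
Current steady state (s = 0.13): k* = (0.13/0.102)^(1/0.52) ≈ 1.5943, y* = 1.5943^0.48 ≈ 1.2509, c* = (1−0.13)·1.2509 ≈ 1.0883.
Maximizing c = f(k) − (n+g+δ)·k gives f'(k) = n+g+δ, i.e. 0.48·k^(0.48−1) = 0.102, so k_gold = (0.48/0.102)^(1/0.52) ≈ 19.6581.
y_gold = 19.6581^0.48 ≈ 4.1773, c_gold = y_gold − 0.102·k_gold ≈ 2.1722.
Gain: Δc = 2.1722 − 1.0883 ≈ 1.0839.

Δc ≈ 1.08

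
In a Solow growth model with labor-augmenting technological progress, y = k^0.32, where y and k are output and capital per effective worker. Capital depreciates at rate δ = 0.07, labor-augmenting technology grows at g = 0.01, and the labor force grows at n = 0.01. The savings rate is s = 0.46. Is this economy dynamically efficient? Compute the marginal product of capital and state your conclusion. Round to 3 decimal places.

dynamically inefficient; MPK ≈ 0.063

Break-even investment rate: n + g + δ = 0.01 + 0.01 + 0.07 = 0.09.
Steady-state k*: s·k^0.32 = 0.09·k gives k* = (0.46/0.09)^(1/0.68) ≈ 11.0137.
MPK = 0.32·11.0137^(-0.68) ≈ 0.0626.
MPK < n+g+δ = 0.09, so the economy is dynamically inefficient (over-saving).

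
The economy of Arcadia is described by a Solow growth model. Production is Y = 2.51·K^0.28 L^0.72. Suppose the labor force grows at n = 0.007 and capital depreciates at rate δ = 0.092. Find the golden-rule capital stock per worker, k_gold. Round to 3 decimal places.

Break-even investment rate: n + δ = 0.007 + 0.092 = 0.099.
Maximizing c = f(k) − (n+δ)·k gives f'(k) = n+δ, i.e. 0.28·2.51·k^(0.28−1) = 0.099, so k_gold = (0.28·2.51/0.099)^(1/0.72) ≈ 15.2131.

k_gold ≈ 15.213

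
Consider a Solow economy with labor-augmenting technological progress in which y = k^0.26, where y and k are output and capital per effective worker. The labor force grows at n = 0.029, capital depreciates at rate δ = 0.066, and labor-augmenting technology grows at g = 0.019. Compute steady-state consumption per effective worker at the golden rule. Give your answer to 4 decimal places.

c_gold ≈ 0.9886

n + g + δ = 0.029 + 0.019 + 0.066 = 0.114.
Maximizing c = f(k) − (n+g+δ)·k gives f'(k) = n+g+δ, i.e. 0.26·k^(0.26−1) = 0.114, so k_gold = (0.26/0.114)^(1/0.74) ≈ 3.0470.
y_gold = 3.0470^0.26 ≈ 1.3360.
c_gold = y_gold − (n+g+δ)·k_gold = 1.3360 − 0.114·3.0470 ≈ 0.9886.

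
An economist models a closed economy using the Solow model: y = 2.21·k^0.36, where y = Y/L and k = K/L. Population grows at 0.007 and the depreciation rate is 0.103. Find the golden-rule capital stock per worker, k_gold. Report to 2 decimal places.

k_gold ≈ 22.01

n + δ = 0.007 + 0.103 = 0.11.
Maximizing c = f(k) − (n+δ)·k gives f'(k) = n+δ, i.e. 0.36·2.21·k^(0.36−1) = 0.11, so k_gold = (0.36·2.21/0.11)^(1/0.64) ≈ 22.0120.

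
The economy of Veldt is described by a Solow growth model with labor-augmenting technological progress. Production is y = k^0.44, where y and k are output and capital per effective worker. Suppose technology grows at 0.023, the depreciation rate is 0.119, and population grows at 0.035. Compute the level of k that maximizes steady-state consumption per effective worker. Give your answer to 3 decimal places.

k_gold ≈ 5.084

Capital per effective worker breaks even when investment replaces (n + g + δ)·k; here n + g + δ = 0.177.
At the golden rule the marginal product of capital equals n+g+δ: 0.44·k^(0.44−1) = 0.177. Solving, k_gold = (0.44/0.177)^(1/0.56) ≈ 5.0841.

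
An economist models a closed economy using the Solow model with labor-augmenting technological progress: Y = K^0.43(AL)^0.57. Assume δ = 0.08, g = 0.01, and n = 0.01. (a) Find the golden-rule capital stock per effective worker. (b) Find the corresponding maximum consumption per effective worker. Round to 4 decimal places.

(a) k_gold ≈ 12.9225; (b) c_gold ≈ 1.7130

Capital per effective worker breaks even when investment replaces (n + g + δ)·k; here n + g + δ = 0.1.
At the golden rule the marginal product of capital equals n+g+δ: 0.43·k^(0.43−1) = 0.1. Solving, k_gold = (0.43/0.1)^(1/0.57) ≈ 12.9225.
y_gold = 12.9225^0.43 ≈ 3.0052; c_gold = y_gold − 0.1·k_gold ≈ 1.7130.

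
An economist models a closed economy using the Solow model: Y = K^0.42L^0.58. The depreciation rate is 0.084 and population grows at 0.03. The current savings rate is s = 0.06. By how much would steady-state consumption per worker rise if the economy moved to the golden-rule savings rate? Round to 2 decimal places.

Δc ≈ 0.90

Capital per worker breaks even when investment replaces (n + δ)·k; here n + δ = 0.114.
Current steady state (s = 0.06): k* = (0.06/0.114)^(1/0.58) ≈ 0.3307, y* = 0.3307^0.42 ≈ 0.6283, c* = (1−0.06)·0.6283 ≈ 0.5906.
Maximizing c = f(k) − (n+δ)·k gives f'(k) = n+δ, i.e. 0.42·k^(0.42−1) = 0.114, so k_gold = (0.42/0.114)^(1/0.58) ≈ 9.4723.
y_gold = 9.4723^0.42 ≈ 2.5711, c_gold = y_gold − 0.114·k_gold ≈ 1.4912.
Gain: Δc = 1.4912 − 0.5906 ≈ 0.9006.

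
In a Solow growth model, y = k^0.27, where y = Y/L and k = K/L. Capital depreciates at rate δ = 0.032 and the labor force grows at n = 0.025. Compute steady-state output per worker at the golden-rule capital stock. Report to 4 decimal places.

Capital per worker breaks even when investment replaces (n + δ)·k; here n + δ = 0.057.
Setting f'(k) = n+δ gives 0.27·k^(0.27−1) = 0.057, hence k_gold = (0.27/0.057)^(1/0.73) ≈ 8.4203.
Output: y_gold = k_gold^0.27 = 8.4203^0.27 ≈ 1.7776.

y_gold ≈ 1.7776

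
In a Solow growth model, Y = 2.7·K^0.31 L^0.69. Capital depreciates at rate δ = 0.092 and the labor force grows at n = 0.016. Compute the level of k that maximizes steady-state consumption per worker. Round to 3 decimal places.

k_gold ≈ 19.447

n + δ = 0.016 + 0.092 = 0.108.
Setting f'(k) = n+δ gives 0.31·2.7·k^(0.31−1) = 0.108, hence k_gold = (0.31·2.7/0.108)^(1/0.69) ≈ 19.4466.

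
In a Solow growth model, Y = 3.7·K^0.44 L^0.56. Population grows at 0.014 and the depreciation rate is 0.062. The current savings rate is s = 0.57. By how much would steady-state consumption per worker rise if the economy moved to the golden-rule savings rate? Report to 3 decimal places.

Δc ≈ 1.357

The effective depreciation rate is n + δ = 0.014 + 0.062 = 0.076.
Current steady state (s = 0.57): k* = (0.57·3.7/0.076)^(1/0.56) ≈ 377.7942, y* = 3.7·377.7942^0.44 ≈ 50.3726, c* = (1−0.57)·50.3726 ≈ 21.6602.
Golden rule sets MPK = n+δ: 0.44·3.7·k^(0.44−1) = 0.076, so k_gold = (0.44·3.7/0.076)^(1/0.56) ≈ 237.9586.
y_gold = 3.7·237.9586^0.44 ≈ 41.1019, c_gold = y_gold − 0.076·k_gold ≈ 23.0171.
Gain: Δc = 23.0171 − 21.6602 ≈ 1.3569.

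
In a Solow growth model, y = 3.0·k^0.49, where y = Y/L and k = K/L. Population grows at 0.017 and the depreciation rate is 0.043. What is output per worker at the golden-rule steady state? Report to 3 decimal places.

Capital per worker breaks even when investment replaces (n + δ)·k; here n + δ = 0.06.
At the golden rule the marginal product of capital equals n+δ: 0.49·3.0·k^(0.49−1) = 0.06. Solving, k_gold = (0.49·3.0/0.06)^(1/0.51) ≈ 529.4867.
Output: y_gold = 3.0·k_gold^0.49 = 3.0·529.4867^0.49 ≈ 64.8351.

y_gold ≈ 64.835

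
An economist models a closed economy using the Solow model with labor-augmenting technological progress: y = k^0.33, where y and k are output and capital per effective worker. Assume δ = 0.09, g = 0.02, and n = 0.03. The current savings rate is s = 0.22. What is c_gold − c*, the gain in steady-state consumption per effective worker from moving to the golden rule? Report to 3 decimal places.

Capital per effective worker breaks even when investment replaces (n + g + δ)·k; here n + g + δ = 0.14.
Current steady state (s = 0.22): k* = (0.22/0.14)^(1/0.67) ≈ 1.9633, y* = 1.9633^0.33 ≈ 1.2493, c* = (1−0.22)·1.2493 ≈ 0.9745.
Setting f'(k) = n+g+δ gives 0.33·k^(0.33−1) = 0.14, hence k_gold = (0.33/0.14)^(1/0.67) ≈ 3.5958.
y_gold = 3.5958^0.33 ≈ 1.5255, c_gold = y_gold − 0.14·k_gold ≈ 1.0221.
Gain: Δc = 1.0221 − 0.9745 ≈ 0.0476.

Δc ≈ 0.048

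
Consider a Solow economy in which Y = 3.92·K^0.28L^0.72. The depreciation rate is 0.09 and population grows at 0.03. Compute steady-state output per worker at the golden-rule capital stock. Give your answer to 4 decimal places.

y_gold ≈ 9.2707

n + δ = 0.03 + 0.09 = 0.12.
Setting f'(k) = n+δ gives 0.28·3.92·k^(0.28−1) = 0.12, hence k_gold = (0.28·3.92/0.12)^(1/0.72) ≈ 21.6315.
Output: y_gold = 3.92·k_gold^0.28 = 3.92·21.6315^0.28 ≈ 9.2707.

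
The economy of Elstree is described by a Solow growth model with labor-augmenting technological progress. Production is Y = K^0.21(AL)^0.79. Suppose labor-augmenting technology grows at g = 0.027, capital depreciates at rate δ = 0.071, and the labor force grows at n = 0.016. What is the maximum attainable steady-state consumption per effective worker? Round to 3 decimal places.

c_gold ≈ 0.929

The effective depreciation rate is n + g + δ = 0.016 + 0.027 + 0.071 = 0.114.
Setting f'(k) = n+g+δ gives 0.21·k^(0.21−1) = 0.114, hence k_gold = (0.21/0.114)^(1/0.79) ≈ 2.1669.
y_gold = 2.1669^0.21 ≈ 1.1763.
c_gold = y_gold − (n+g+δ)·k_gold = 1.1763 − 0.114·2.1669 ≈ 0.9293.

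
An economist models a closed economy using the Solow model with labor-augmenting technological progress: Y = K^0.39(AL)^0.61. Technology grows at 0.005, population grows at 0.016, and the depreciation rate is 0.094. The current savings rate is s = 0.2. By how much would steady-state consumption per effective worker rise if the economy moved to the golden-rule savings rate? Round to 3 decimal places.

The effective depreciation rate is n + g + δ = 0.016 + 0.005 + 0.094 = 0.115.
Current steady state (s = 0.2): k* = (0.2/0.115)^(1/0.61) ≈ 2.4773, y* = 2.4773^0.39 ≈ 1.4245, c* = (1−0.2)·1.4245 ≈ 1.1396.
Maximizing c = f(k) − (n+g+δ)·k gives f'(k) = n+g+δ, i.e. 0.39·k^(0.39−1) = 0.115, so k_gold = (0.39/0.115)^(1/0.61) ≈ 7.4038.
y_gold = 7.4038^0.39 ≈ 2.1832, c_gold = y_gold − 0.115·k_gold ≈ 1.3317.
Gain: Δc = 1.3317 − 1.1396 ≈ 0.1922.

Δc ≈ 0.192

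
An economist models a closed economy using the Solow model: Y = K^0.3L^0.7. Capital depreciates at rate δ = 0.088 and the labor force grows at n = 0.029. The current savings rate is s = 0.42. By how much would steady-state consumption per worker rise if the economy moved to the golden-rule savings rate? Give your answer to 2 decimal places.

Δc ≈ 0.04

Break-even investment rate: n + δ = 0.029 + 0.088 = 0.117.
Current steady state (s = 0.42): k* = (0.42/0.117)^(1/0.7) ≈ 6.2079, y* = 6.2079^0.3 ≈ 1.7294, c* = (1−0.42)·1.7294 ≈ 1.0030.
Golden rule sets MPK = n+δ: 0.3·k^(0.3−1) = 0.117, so k_gold = (0.3/0.117)^(1/0.7) ≈ 3.8388.
y_gold = 3.8388^0.3 ≈ 1.4971, c_gold = y_gold − 0.117·k_gold ≈ 1.0480.
Gain: Δc = 1.0480 − 1.0030 ≈ 0.0450.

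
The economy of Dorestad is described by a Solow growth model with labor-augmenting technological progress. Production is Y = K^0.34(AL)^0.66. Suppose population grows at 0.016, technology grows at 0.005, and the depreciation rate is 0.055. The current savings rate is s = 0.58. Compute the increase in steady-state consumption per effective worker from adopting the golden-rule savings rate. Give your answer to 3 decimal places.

Capital per effective worker breaks even when investment replaces (n + g + δ)·k; here n + g + δ = 0.076.
Current steady state (s = 0.58): k* = (0.58/0.076)^(1/0.66) ≈ 21.7418, y* = 21.7418^0.34 ≈ 2.8489, c* = (1−0.58)·2.8489 ≈ 1.1965.
Golden rule sets MPK = n+g+δ: 0.34·k^(0.34−1) = 0.076, so k_gold = (0.34/0.076)^(1/0.66) ≈ 9.6796.
y_gold = 9.6796^0.34 ≈ 2.1637, c_gold = y_gold − 0.076·k_gold ≈ 1.4280.
Gain: Δc = 1.4280 − 1.1965 ≈ 0.2315.

Δc ≈ 0.231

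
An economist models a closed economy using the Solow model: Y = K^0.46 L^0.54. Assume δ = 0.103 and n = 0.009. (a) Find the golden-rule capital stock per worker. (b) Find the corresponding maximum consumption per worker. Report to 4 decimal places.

(a) k_gold ≈ 13.6831; (b) c_gold ≈ 1.7990

Break-even investment rate: n + δ = 0.009 + 0.103 = 0.112.
Setting f'(k) = n+δ gives 0.46·k^(0.46−1) = 0.112, hence k_gold = (0.46/0.112)^(1/0.54) ≈ 13.6831.
y_gold = 13.6831^0.46 ≈ 3.3315; c_gold = y_gold − 0.112·k_gold ≈ 1.7990.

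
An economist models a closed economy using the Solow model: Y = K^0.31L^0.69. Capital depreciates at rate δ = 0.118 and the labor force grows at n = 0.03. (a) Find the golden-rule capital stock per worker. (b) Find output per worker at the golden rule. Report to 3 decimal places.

The effective depreciation rate is n + δ = 0.03 + 0.118 = 0.148.
At the golden rule the marginal product of capital equals n+δ: 0.31·k^(0.31−1) = 0.148. Solving, k_gold = (0.31/0.148)^(1/0.69) ≈ 2.9199.
y_gold = 2.9199^0.31 ≈ 1.3940.

(a) k_gold ≈ 2.920; (b) y_gold ≈ 1.394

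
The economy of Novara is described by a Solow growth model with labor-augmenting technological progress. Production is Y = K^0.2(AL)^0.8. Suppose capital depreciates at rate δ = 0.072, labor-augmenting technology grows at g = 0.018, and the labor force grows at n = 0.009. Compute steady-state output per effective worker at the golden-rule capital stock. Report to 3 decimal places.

y_gold ≈ 1.192

n + g + δ = 0.009 + 0.018 + 0.072 = 0.099.
Maximizing c = f(k) − (n+g+δ)·k gives f'(k) = n+g+δ, i.e. 0.2·k^(0.2−1) = 0.099, so k_gold = (0.2/0.099)^(1/0.8) ≈ 2.4085.
Output: y_gold = k_gold^0.2 = 2.4085^0.2 ≈ 1.1922.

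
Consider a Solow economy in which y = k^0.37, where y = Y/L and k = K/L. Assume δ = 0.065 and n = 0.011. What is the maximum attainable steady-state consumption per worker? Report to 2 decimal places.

Break-even investment rate: n + δ = 0.011 + 0.065 = 0.076.
At the golden rule the marginal product of capital equals n+δ: 0.37·k^(0.37−1) = 0.076. Solving, k_gold = (0.37/0.076)^(1/0.63) ≈ 12.3337.
y_gold = 12.3337^0.37 ≈ 2.5334.
c_gold = y_gold − (n+δ)·k_gold = 2.5334 − 0.076·12.3337 ≈ 1.5960.

c_gold ≈ 1.60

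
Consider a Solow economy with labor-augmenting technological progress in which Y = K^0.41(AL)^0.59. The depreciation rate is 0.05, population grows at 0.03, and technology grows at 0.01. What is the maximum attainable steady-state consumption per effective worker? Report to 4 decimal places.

Break-even investment rate: n + g + δ = 0.03 + 0.01 + 0.05 = 0.09.
Setting f'(k) = n+g+δ gives 0.41·k^(0.41−1) = 0.09, hence k_gold = (0.41/0.09)^(1/0.59) ≈ 13.0669.
y_gold = 13.0669^0.41 ≈ 2.8683.
c_gold = y_gold − (n+g+δ)·k_gold = 2.8683 − 0.09·13.0669 ≈ 1.6923.

c_gold ≈ 1.6923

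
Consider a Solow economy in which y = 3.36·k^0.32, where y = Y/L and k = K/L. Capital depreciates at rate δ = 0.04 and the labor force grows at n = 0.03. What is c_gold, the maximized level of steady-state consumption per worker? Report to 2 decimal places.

Break-even investment rate: n + δ = 0.03 + 0.04 = 0.07.
Maximizing c = f(k) − (n+δ)·k gives f'(k) = n+δ, i.e. 0.32·3.36·k^(0.32−1) = 0.07, so k_gold = (0.32·3.36/0.07)^(1/0.68) ≈ 55.5511.
y_gold = 3.36·55.5511^0.32 ≈ 12.1518.
c_gold = y_gold − (n+δ)·k_gold = 12.1518 − 0.07·55.5511 ≈ 8.2632.

c_gold ≈ 8.26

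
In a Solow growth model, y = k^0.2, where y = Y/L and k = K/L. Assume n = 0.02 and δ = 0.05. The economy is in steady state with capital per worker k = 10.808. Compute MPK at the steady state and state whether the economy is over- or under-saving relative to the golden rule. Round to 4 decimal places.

Break-even investment rate: n + δ = 0.02 + 0.05 = 0.07.
MPK = 0.2·k^(0.2−1) = 0.2·10.808^(-0.8) ≈ 0.0298.
MPK < 0.07, so the economy is dynamically inefficient (over-saving).

over-saving; MPK ≈ 0.0298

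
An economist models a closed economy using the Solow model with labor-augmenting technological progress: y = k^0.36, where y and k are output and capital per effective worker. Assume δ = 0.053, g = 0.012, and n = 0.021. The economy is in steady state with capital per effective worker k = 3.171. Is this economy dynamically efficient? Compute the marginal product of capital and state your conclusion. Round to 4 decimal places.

dynamically efficient; MPK ≈ 0.1720

Capital per effective worker breaks even when investment replaces (n + g + δ)·k; here n + g + δ = 0.086.
MPK = 0.36·k^(0.36−1) = 0.36·3.171^(-0.64) ≈ 0.1720.
MPK > 0.086, so the economy is dynamically efficient (under-saving).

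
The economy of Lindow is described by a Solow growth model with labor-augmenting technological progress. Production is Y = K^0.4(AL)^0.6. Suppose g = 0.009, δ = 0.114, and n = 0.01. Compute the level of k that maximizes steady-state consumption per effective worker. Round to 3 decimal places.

n + g + δ = 0.01 + 0.009 + 0.114 = 0.133.
Golden rule sets MPK = n+g+δ: 0.4·k^(0.4−1) = 0.133, so k_gold = (0.4/0.133)^(1/0.6) ≈ 6.2663.

k_gold ≈ 6.266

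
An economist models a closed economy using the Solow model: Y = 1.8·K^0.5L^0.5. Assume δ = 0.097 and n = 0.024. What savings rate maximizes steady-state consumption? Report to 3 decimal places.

n + δ = 0.024 + 0.097 = 0.121.
At the golden rule MPK = n+δ, and in any Cobb-Douglas steady state s = (n+δ)·k/y = MPK·k/y = capital's share 0.5.

s_gold = 0.500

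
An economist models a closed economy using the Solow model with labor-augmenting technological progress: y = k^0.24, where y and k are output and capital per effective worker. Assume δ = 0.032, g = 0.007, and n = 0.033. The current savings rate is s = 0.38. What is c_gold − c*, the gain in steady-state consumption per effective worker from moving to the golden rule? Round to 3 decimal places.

Δc ≈ 0.063

Break-even investment rate: n + g + δ = 0.033 + 0.007 + 0.032 = 0.072.
Current steady state (s = 0.38): k* = (0.38/0.072)^(1/0.76) ≈ 8.9247, y* = 8.9247^0.24 ≈ 1.6910, c* = (1−0.38)·1.6910 ≈ 1.0484.
At the golden rule the marginal product of capital equals n+g+δ: 0.24·k^(0.24−1) = 0.072. Solving, k_gold = (0.24/0.072)^(1/0.76) ≈ 4.8753.
y_gold = 4.8753^0.24 ≈ 1.4626, c_gold = y_gold − 0.072·k_gold ≈ 1.1116.
Gain: Δc = 1.1116 − 1.0484 ≈ 0.0631.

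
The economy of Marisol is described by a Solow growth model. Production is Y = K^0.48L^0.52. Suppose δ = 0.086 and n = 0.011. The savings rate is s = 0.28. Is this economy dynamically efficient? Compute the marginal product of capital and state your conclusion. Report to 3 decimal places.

dynamically efficient; MPK ≈ 0.166

The effective depreciation rate is n + δ = 0.011 + 0.086 = 0.097.
Steady-state k*: s·k^0.48 = 0.097·k gives k* = (0.28/0.097)^(1/0.52) ≈ 7.6799.
MPK = 0.48·7.6799^(-0.52) ≈ 0.1663.
MPK > n+δ = 0.097, so the economy is dynamically efficient (under-saving).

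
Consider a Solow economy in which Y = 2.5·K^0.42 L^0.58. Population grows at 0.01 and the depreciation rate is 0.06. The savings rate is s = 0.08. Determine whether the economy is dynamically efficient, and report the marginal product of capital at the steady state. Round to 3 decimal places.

Break-even investment rate: n + δ = 0.01 + 0.06 = 0.07.
Steady-state k*: s·A·k^0.42 = 0.07·k gives k* = (0.08·2.5/0.07)^(1/0.58) ≈ 6.1107.
MPK = 0.42·2.5·6.1107^(-0.58) ≈ 0.3675.
MPK > n+δ = 0.07, so the economy is dynamically efficient (under-saving).

dynamically efficient; MPK ≈ 0.367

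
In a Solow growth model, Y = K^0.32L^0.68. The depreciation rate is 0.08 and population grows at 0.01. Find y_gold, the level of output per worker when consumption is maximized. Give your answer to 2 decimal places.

Break-even investment rate: n + δ = 0.01 + 0.08 = 0.09.
Maximizing c = f(k) − (n+δ)·k gives f'(k) = n+δ, i.e. 0.32·k^(0.32−1) = 0.09, so k_gold = (0.32/0.09)^(1/0.68) ≈ 6.4589.
Output: y_gold = k_gold^0.32 = 6.4589^0.32 ≈ 1.8166.

y_gold ≈ 1.82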